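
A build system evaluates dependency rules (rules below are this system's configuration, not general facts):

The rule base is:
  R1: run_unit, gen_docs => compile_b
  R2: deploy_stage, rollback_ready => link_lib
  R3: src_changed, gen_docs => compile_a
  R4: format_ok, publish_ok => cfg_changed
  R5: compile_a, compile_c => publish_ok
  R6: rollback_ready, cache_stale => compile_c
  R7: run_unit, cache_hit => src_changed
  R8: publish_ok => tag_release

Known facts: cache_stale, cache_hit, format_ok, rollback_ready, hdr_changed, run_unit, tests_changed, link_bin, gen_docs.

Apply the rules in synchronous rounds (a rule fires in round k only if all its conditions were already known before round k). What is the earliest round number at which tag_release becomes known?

4

[1] R1 [run_unit, gen_docs => compile_b]; R6 [rollback_ready, cache_stale => compile_c]; R7 [run_unit, cache_hit => src_changed]. ⇒ new: compile_b, compile_c, src_changed.
[2] R3 [src_changed, gen_docs => compile_a]. ⇒ new: compile_a.
[3] R5 [compile_a, compile_c => publish_ok]. ⇒ new: publish_ok.
[4] R4 [format_ok, publish_ok => cfg_changed]; R8 [publish_ok => tag_release]. ⇒ new: cfg_changed, tag_release.
tag_release first appears in round 4.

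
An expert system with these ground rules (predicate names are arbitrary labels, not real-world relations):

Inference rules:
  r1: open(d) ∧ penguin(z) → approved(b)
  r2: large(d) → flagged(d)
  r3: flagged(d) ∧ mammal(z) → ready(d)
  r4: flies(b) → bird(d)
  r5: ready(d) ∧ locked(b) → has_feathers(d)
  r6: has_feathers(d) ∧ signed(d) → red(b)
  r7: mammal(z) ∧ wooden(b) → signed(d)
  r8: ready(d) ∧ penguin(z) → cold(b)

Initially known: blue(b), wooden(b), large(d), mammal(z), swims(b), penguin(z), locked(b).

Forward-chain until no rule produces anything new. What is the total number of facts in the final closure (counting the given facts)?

13

Round 1 — r2, r7, derive flagged(d), signed(d).
Round 2 — r3, derive ready(d).
Round 3 — r5, r8, derive has_feathers(d), cold(b).
Round 4 — r6, derive red(b).
Closure: {blue(b), cold(b), flagged(d), has_feathers(d), large(d), locked(b), mammal(z), penguin(z), ready(d), red(b), signed(d), swims(b), wooden(b)} — 13 facts.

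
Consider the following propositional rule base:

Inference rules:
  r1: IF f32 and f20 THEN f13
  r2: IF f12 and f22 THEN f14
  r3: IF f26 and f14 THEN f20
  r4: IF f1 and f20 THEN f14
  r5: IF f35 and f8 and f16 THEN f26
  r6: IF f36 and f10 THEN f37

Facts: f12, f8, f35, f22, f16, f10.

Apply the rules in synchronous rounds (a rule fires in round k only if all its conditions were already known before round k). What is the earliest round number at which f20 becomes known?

Round 1 fires r2, r5, giving f14, f26.
Round 2 fires r3, giving f20.
f20 first appears in round 2.

2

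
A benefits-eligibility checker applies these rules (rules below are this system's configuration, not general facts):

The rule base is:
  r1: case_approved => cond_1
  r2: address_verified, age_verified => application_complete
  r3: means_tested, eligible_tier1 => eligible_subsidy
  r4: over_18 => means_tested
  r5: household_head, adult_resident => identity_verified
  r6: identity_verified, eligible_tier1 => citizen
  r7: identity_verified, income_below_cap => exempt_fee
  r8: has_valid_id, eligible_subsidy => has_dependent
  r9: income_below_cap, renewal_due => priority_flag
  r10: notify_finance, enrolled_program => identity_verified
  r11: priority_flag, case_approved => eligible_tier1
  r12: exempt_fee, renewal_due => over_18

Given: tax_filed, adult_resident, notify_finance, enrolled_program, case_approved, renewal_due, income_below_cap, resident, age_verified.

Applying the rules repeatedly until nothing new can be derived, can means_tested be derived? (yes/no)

yes

Round 1 — r1, r9, r10, derive cond_1, priority_flag, identity_verified.
Round 2 — r7, r11, derive exempt_fee, eligible_tier1.
Round 3 — r6, r12, derive citizen, over_18.
Round 4 — r4, derive means_tested.
Round 5 — r3, derive eligible_subsidy.
means_tested appears in round 4, so it is derivable.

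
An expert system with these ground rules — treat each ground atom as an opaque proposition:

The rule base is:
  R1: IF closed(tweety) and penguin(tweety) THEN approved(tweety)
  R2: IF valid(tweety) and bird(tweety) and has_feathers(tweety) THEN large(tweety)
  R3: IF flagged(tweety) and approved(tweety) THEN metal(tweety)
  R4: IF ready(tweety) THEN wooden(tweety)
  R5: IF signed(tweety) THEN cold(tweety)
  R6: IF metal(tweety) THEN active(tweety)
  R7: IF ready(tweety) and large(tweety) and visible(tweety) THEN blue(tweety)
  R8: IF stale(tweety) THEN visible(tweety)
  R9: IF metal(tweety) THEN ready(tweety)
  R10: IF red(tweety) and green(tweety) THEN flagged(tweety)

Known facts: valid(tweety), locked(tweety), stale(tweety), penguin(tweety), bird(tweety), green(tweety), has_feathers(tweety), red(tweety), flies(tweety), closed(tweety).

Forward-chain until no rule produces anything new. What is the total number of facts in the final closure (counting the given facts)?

[1] R1 [IF closed(tweety) and penguin(tweety) THEN approved(tweety)]; R2 [IF valid(tweety) and bird(tweety) and has_feathers(tweety) THEN large(tweety)]; R8 [IF stale(tweety) THEN visible(tweety)]; R10 [IF red(tweety) and green(tweety) THEN flagged(tweety)]. ⇒ new: approved(tweety), large(tweety), visible(tweety), flagged(tweety).
[2] R3 [IF flagged(tweety) and approved(tweety) THEN metal(tweety)]. ⇒ new: metal(tweety).
[3] R6 [IF metal(tweety) THEN active(tweety)]; R9 [IF metal(tweety) THEN ready(tweety)]. ⇒ new: active(tweety), ready(tweety).
[4] R4 [IF ready(tweety) THEN wooden(tweety)]; R7 [IF ready(tweety) and large(tweety) and visible(tweety) THEN blue(tweety)]. ⇒ new: wooden(tweety), blue(tweety).
Closure: {active(tweety), approved(tweety), bird(tweety), blue(tweety), closed(tweety), flagged(tweety), flies(tweety), green(tweety), has_feathers(tweety), large(tweety), locked(tweety), metal(tweety), penguin(tweety), ready(tweety), red(tweety), stale(tweety), valid(tweety), visible(tweety), wooden(tweety)} — 19 facts.

19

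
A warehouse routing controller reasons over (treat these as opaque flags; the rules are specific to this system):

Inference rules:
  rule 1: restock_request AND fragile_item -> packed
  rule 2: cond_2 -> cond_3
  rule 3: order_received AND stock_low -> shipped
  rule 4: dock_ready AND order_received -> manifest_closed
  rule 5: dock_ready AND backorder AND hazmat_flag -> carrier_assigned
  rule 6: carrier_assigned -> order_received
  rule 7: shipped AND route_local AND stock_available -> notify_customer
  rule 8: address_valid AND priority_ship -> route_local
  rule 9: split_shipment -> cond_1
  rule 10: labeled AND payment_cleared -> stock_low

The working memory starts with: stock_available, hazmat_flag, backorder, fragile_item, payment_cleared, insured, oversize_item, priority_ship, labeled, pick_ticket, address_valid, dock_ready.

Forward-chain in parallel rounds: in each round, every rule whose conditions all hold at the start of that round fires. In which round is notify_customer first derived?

Round 1 — rule 5, rule 8, rule 10, derive carrier_assigned, route_local, stock_low.
Round 2 — rule 6, derive order_received.
Round 3 — rule 3, rule 4, derive shipped, manifest_closed.
Round 4 — rule 7, derive notify_customer.
notify_customer first appears in round 4.

4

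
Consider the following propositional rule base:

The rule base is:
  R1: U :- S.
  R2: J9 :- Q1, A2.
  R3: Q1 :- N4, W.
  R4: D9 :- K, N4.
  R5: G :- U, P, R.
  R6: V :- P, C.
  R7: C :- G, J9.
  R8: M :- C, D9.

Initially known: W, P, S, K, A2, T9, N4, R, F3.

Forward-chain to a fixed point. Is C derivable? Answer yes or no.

[1] R1 [U :- S.]; R3 [Q1 :- N4, W.]; R4 [D9 :- K, N4.]. ⇒ new: U, Q1, D9.
[2] R2 [J9 :- Q1, A2.]; R5 [G :- U, P, R.]. ⇒ new: J9, G.
[3] R7 [C :- G, J9.]. ⇒ new: C.
[4] R6 [V :- P, C.]; R8 [M :- C, D9.]. ⇒ new: V, M.
C appears in round 3, so it is derivable.

yes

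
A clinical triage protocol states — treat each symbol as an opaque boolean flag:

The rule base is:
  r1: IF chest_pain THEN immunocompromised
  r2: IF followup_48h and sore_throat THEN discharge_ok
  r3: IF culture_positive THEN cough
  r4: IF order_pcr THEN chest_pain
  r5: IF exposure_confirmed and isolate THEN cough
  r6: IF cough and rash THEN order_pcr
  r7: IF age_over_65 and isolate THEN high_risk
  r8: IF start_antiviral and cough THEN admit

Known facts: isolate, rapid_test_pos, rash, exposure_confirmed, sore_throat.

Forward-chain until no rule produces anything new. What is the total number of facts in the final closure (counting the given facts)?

9

Round 1 — r5, derive cough.
Round 2 — r6, derive order_pcr.
Round 3 — r4, derive chest_pain.
Round 4 — r1, derive immunocompromised.
Closure: {chest_pain, cough, exposure_confirmed, immunocompromised, isolate, order_pcr, rapid_test_pos, rash, sore_throat} — 9 facts.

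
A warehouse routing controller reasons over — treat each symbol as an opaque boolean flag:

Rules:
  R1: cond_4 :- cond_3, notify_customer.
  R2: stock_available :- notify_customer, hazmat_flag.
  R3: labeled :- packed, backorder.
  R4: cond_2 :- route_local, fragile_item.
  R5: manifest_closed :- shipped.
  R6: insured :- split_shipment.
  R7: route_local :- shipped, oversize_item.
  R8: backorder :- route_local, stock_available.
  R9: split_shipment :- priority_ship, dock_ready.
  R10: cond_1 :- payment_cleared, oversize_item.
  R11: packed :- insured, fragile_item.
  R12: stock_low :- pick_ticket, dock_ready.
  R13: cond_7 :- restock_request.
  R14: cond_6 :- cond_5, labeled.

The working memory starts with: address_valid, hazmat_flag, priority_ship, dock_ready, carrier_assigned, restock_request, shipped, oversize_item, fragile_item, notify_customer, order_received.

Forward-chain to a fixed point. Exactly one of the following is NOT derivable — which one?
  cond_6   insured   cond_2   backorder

cond_6

[1] R2 [stock_available :- notify_customer, hazmat_flag.]; R5 [manifest_closed :- shipped.]; R7 [route_local :- shipped, oversize_item.]; R9 [split_shipment :- priority_ship, dock_ready.]; R13 [cond_7 :- restock_request.]. ⇒ new: stock_available, manifest_closed, route_local, split_shipment, cond_7.
[2] R4 [cond_2 :- route_local, fragile_item.]; R6 [insured :- split_shipment.]; R8 [backorder :- route_local, stock_available.]. ⇒ new: cond_2, insured, backorder.
[3] R11 [packed :- insured, fragile_item.]. ⇒ new: packed.
[4] R3 [labeled :- packed, backorder.]. ⇒ new: labeled.
Derived: insured (round 2), backorder (round 2), cond_2 (round 2). cond_6 never appears in any round.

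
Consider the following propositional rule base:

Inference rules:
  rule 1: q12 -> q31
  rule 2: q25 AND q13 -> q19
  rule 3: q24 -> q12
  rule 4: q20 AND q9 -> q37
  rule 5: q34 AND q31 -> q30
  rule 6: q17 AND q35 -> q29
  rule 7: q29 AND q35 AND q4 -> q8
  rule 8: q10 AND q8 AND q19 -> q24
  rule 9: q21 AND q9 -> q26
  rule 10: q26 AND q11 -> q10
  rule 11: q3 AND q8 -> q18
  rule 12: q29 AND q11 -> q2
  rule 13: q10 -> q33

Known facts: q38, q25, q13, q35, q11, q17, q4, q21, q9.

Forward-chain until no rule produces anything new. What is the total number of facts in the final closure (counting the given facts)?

19

Round 1: rule 2 [q25 AND q13 -> q19]; rule 6 [q17 AND q35 -> q29]; rule 9 [q21 AND q9 -> q26]. Adds q19, q29, q26.
Round 2: rule 7 [q29 AND q35 AND q4 -> q8]; rule 10 [q26 AND q11 -> q10]; rule 12 [q29 AND q11 -> q2]. Adds q8, q10, q2.
Round 3: rule 8 [q10 AND q8 AND q19 -> q24]; rule 13 [q10 -> q33]. Adds q24, q33.
Round 4: rule 3 [q24 -> q12]. Adds q12.
Round 5: rule 1 [q12 -> q31]. Adds q31.
Closure: {q10, q11, q12, q13, q17, q19, q2, q21, q24, q25, q26, q29, q31, q33, q35, q38, q4, q8, q9} — 19 facts.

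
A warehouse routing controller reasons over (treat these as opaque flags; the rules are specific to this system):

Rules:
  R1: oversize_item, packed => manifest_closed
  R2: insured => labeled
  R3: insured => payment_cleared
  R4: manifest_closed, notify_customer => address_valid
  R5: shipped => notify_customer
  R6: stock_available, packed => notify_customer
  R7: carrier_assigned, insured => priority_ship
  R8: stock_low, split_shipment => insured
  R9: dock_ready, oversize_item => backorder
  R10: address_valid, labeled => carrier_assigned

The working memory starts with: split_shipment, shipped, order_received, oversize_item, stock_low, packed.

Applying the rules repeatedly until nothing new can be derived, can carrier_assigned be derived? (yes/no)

Round 1: R1 [oversize_item, packed => manifest_closed]; R5 [shipped => notify_customer]; R8 [stock_low, split_shipment => insured]. New: manifest_closed, notify_customer, insured.
Round 2: R2 [insured => labeled]; R3 [insured => payment_cleared]; R4 [manifest_closed, notify_customer => address_valid]. New: labeled, payment_cleared, address_valid.
Round 3: R10 [address_valid, labeled => carrier_assigned]. New: carrier_assigned.
Round 4: R7 [carrier_assigned, insured => priority_ship]. New: priority_ship.
carrier_assigned appears in round 3, so it is derivable.

yes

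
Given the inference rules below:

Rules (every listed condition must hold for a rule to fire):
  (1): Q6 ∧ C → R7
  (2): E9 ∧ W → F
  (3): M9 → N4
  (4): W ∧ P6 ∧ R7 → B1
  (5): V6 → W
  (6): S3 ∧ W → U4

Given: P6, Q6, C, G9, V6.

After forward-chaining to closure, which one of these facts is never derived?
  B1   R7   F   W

Round 1: (1) [Q6 ∧ C → R7]; (5) [V6 → W]. New: R7, W.
Round 2: (4) [W ∧ P6 ∧ R7 → B1]. New: B1.
Derived: B1 (round 2), R7 (round 1), W (round 1). F never appears in any round.

F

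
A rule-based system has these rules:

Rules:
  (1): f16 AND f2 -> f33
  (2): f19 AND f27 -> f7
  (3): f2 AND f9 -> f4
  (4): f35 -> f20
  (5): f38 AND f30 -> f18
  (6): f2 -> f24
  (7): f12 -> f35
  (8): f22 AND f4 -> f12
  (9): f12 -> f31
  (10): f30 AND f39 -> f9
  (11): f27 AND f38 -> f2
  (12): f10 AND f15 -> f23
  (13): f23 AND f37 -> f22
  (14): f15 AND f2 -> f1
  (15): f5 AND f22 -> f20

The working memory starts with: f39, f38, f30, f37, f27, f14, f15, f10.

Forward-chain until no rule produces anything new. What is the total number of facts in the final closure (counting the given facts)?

[1] (5) [f38 AND f30 -> f18]; (10) [f30 AND f39 -> f9]; (11) [f27 AND f38 -> f2]; (12) [f10 AND f15 -> f23]. ⇒ new: f18, f9, f2, f23.
[2] (3) [f2 AND f9 -> f4]; (6) [f2 -> f24]; (13) [f23 AND f37 -> f22]; (14) [f15 AND f2 -> f1]. ⇒ new: f4, f24, f22, f1.
[3] (8) [f22 AND f4 -> f12]. ⇒ new: f12.
[4] (7) [f12 -> f35]; (9) [f12 -> f31]. ⇒ new: f35, f31.
[5] (4) [f35 -> f20]. ⇒ new: f20.
Closure: {f1, f10, f12, f14, f15, f18, f2, f20, f22, f23, f24, f27, f30, f31, f35, f37, f38, f39, f4, f9} — 20 facts.

20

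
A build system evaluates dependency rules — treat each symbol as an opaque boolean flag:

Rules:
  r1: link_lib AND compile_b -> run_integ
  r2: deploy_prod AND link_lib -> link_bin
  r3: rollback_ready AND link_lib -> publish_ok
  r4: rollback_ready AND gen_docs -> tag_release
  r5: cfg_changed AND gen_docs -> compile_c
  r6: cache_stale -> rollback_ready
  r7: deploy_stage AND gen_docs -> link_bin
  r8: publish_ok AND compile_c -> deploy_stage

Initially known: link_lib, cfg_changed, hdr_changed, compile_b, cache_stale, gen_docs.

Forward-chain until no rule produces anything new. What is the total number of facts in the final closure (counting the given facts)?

13

Round 1: r1 [link_lib AND compile_b -> run_integ]; r5 [cfg_changed AND gen_docs -> compile_c]; r6 [cache_stale -> rollback_ready]. Adds run_integ, compile_c, rollback_ready.
Round 2: r3 [rollback_ready AND link_lib -> publish_ok]; r4 [rollback_ready AND gen_docs -> tag_release]. Adds publish_ok, tag_release.
Round 3: r8 [publish_ok AND compile_c -> deploy_stage]. Adds deploy_stage.
Round 4: r7 [deploy_stage AND gen_docs -> link_bin]. Adds link_bin.
Closure: {cache_stale, cfg_changed, compile_b, compile_c, deploy_stage, gen_docs, hdr_changed, link_bin, link_lib, publish_ok, rollback_ready, run_integ, tag_release} — 13 facts.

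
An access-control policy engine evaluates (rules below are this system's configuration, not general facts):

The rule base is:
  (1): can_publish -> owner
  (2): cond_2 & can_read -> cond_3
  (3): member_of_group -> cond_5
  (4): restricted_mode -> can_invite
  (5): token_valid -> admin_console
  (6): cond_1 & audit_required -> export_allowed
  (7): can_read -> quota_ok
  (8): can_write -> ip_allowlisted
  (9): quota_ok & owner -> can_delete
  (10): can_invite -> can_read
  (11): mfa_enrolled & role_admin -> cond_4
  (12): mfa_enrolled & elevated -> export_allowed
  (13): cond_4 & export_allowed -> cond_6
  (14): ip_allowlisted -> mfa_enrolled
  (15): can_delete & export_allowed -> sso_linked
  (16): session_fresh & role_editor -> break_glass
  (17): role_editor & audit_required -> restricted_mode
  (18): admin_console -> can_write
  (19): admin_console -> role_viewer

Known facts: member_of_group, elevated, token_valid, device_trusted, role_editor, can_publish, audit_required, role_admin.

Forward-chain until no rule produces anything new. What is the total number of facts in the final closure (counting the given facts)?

Round 1: (1) [can_publish -> owner]; (3) [member_of_group -> cond_5]; (5) [token_valid -> admin_console]; (17) [role_editor & audit_required -> restricted_mode]. New: owner, cond_5, admin_console, restricted_mode.
Round 2: (4) [restricted_mode -> can_invite]; (18) [admin_console -> can_write]; (19) [admin_console -> role_viewer]. New: can_invite, can_write, role_viewer.
Round 3: (8) [can_write -> ip_allowlisted]; (10) [can_invite -> can_read]. New: ip_allowlisted, can_read.
Round 4: (7) [can_read -> quota_ok]; (14) [ip_allowlisted -> mfa_enrolled]. New: quota_ok, mfa_enrolled.
Round 5: (9) [quota_ok & owner -> can_delete]; (11) [mfa_enrolled & role_admin -> cond_4]; (12) [mfa_enrolled & elevated -> export_allowed]. New: can_delete, cond_4, export_allowed.
Round 6: (13) [cond_4 & export_allowed -> cond_6]; (15) [can_delete & export_allowed -> sso_linked]. New: cond_6, sso_linked.
Closure: {admin_console, audit_required, can_delete, can_invite, can_publish, can_read, can_write, cond_4, cond_5, cond_6, device_trusted, elevated, export_allowed, ip_allowlisted, member_of_group, mfa_enrolled, owner, quota_ok, restricted_mode, role_admin, role_editor, role_viewer, sso_linked, token_valid} — 24 facts.

24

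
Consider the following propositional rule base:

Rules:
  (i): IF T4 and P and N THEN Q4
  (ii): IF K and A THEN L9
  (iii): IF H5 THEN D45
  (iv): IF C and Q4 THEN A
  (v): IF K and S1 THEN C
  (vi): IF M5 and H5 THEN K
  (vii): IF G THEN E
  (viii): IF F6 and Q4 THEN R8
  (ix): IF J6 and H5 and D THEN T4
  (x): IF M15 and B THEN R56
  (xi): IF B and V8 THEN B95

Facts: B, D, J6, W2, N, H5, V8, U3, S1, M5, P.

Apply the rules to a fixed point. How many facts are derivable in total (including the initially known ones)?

Round 1: (iii) [IF H5 THEN D45]; (vi) [IF M5 and H5 THEN K]; (ix) [IF J6 and H5 and D THEN T4]; (xi) [IF B and V8 THEN B95]. Adds D45, K, T4, B95.
Round 2: (i) [IF T4 and P and N THEN Q4]; (v) [IF K and S1 THEN C]. Adds Q4, C.
Round 3: (iv) [IF C and Q4 THEN A]. Adds A.
Round 4: (ii) [IF K and A THEN L9]. Adds L9.
Closure: {A, B, B95, C, D, D45, H5, J6, K, L9, M5, N, P, Q4, S1, T4, U3, V8, W2} — 19 facts.

19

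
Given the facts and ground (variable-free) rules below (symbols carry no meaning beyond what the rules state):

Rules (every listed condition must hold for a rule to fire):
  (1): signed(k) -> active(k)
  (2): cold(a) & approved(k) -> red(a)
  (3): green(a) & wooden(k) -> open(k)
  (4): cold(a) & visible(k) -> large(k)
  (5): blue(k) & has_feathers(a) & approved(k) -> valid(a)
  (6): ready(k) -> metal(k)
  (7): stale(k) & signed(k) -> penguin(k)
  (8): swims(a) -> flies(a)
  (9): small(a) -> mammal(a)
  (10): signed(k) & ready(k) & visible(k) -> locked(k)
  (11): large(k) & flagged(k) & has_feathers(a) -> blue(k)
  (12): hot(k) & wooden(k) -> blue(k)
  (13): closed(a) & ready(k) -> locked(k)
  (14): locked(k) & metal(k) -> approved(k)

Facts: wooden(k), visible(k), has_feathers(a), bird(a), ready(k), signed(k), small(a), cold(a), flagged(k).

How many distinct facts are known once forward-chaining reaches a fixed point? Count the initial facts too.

18

Round 1: (1) [signed(k) -> active(k)]; (4) [cold(a) & visible(k) -> large(k)]; (6) [ready(k) -> metal(k)]; (9) [small(a) -> mammal(a)]; (10) [signed(k) & ready(k) & visible(k) -> locked(k)]. Adds active(k), large(k), metal(k), mammal(a), locked(k).
Round 2: (11) [large(k) & flagged(k) & has_feathers(a) -> blue(k)]; (14) [locked(k) & metal(k) -> approved(k)]. Adds blue(k), approved(k).
Round 3: (2) [cold(a) & approved(k) -> red(a)]; (5) [blue(k) & has_feathers(a) & approved(k) -> valid(a)]. Adds red(a), valid(a).
Closure: {active(k), approved(k), bird(a), blue(k), cold(a), flagged(k), has_feathers(a), large(k), locked(k), mammal(a), metal(k), ready(k), red(a), signed(k), small(a), valid(a), visible(k), wooden(k)} — 18 facts.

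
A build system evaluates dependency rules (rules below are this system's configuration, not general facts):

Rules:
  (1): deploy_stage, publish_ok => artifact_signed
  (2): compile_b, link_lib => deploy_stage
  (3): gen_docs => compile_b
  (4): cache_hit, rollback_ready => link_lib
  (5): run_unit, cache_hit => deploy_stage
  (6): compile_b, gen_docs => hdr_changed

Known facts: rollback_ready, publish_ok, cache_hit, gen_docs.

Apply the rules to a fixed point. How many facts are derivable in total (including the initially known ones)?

9

Round 1: (3) [gen_docs => compile_b]; (4) [cache_hit, rollback_ready => link_lib]. New: compile_b, link_lib.
Round 2: (2) [compile_b, link_lib => deploy_stage]; (6) [compile_b, gen_docs => hdr_changed]. New: deploy_stage, hdr_changed.
Round 3: (1) [deploy_stage, publish_ok => artifact_signed]. New: artifact_signed.
Closure: {artifact_signed, cache_hit, compile_b, deploy_stage, gen_docs, hdr_changed, link_lib, publish_ok, rollback_ready} — 9 facts.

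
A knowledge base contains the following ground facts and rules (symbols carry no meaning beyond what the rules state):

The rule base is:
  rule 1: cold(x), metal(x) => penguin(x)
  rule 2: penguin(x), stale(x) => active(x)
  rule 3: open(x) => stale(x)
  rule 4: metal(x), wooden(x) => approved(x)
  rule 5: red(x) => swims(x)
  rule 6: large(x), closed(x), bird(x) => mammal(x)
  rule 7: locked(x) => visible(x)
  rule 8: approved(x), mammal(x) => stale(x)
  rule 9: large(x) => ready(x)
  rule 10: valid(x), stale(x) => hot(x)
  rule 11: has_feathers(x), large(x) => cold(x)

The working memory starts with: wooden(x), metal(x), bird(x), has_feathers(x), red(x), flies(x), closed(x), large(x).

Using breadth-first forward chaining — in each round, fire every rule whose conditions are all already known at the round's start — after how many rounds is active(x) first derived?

3

Round 1: rule 4 [metal(x), wooden(x) => approved(x)]; rule 5 [red(x) => swims(x)]; rule 6 [large(x), closed(x), bird(x) => mammal(x)]; rule 9 [large(x) => ready(x)]; rule 11 [has_feathers(x), large(x) => cold(x)]. Adds approved(x), swims(x), mammal(x), ready(x), cold(x).
Round 2: rule 1 [cold(x), metal(x) => penguin(x)]; rule 8 [approved(x), mammal(x) => stale(x)]. Adds penguin(x), stale(x).
Round 3: rule 2 [penguin(x), stale(x) => active(x)]. Adds active(x).
active(x) first appears in round 3.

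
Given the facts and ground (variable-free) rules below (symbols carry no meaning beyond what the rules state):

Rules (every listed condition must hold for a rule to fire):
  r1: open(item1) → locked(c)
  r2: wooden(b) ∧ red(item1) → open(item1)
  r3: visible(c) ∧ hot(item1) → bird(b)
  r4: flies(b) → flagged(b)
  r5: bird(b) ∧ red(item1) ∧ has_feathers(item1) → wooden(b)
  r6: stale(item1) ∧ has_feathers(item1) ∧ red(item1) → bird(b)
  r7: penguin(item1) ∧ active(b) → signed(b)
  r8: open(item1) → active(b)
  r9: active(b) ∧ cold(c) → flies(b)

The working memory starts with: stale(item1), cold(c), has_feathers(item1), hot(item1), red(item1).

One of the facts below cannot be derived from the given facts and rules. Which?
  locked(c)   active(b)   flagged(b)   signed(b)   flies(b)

Round 1 fires r6, giving bird(b).
Round 2 fires r5, giving wooden(b).
Round 3 fires r2, giving open(item1).
Round 4 fires r1, r8, giving locked(c), active(b).
Round 5 fires r9, giving flies(b).
Round 6 fires r4, giving flagged(b).
Derived: flagged(b) (round 6), flies(b) (round 5), locked(c) (round 4), active(b) (round 4). signed(b) never appears in any round.

signed(b)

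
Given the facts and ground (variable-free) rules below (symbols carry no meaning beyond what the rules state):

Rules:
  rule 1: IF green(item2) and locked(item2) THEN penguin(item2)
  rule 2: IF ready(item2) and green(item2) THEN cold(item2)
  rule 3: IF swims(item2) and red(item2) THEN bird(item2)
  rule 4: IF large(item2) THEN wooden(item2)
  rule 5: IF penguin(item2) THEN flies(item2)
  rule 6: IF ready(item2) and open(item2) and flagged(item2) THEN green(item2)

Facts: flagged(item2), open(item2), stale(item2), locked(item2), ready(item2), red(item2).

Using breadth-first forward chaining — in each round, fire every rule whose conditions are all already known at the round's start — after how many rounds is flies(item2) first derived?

Round 1: rule 6 [IF ready(item2) and open(item2) and flagged(item2) THEN green(item2)]. Adds green(item2).
Round 2: rule 1 [IF green(item2) and locked(item2) THEN penguin(item2)]; rule 2 [IF ready(item2) and green(item2) THEN cold(item2)]. Adds penguin(item2), cold(item2).
Round 3: rule 5 [IF penguin(item2) THEN flies(item2)]. Adds flies(item2).
flies(item2) first appears in round 3.

3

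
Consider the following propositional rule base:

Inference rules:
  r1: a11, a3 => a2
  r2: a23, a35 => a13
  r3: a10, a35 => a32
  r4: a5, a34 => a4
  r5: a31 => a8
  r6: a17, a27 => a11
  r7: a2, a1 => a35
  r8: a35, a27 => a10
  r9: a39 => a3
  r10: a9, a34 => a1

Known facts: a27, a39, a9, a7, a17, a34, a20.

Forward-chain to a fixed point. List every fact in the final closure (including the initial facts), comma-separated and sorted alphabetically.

a1, a10, a11, a17, a2, a20, a27, a3, a32, a34, a35, a39, a7, a9

Round 1 — r6, r9, r10, derive a11, a3, a1.
Round 2 — r1, derive a2.
Round 3 — r7, derive a35.
Round 4 — r8, derive a10.
Round 5 — r3, derive a32.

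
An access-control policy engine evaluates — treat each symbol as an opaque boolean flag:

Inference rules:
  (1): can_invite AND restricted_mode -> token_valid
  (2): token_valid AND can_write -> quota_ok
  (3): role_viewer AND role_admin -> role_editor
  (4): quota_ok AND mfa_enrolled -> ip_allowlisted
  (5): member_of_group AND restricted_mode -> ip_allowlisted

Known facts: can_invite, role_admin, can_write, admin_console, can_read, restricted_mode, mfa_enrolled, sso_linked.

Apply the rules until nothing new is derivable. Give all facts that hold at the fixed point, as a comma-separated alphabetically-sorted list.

admin_console, can_invite, can_read, can_write, ip_allowlisted, mfa_enrolled, quota_ok, restricted_mode, role_admin, sso_linked, token_valid

Round 1 — (1), derive token_valid.
Round 2 — (2), derive quota_ok.
Round 3 — (4), derive ip_allowlisted.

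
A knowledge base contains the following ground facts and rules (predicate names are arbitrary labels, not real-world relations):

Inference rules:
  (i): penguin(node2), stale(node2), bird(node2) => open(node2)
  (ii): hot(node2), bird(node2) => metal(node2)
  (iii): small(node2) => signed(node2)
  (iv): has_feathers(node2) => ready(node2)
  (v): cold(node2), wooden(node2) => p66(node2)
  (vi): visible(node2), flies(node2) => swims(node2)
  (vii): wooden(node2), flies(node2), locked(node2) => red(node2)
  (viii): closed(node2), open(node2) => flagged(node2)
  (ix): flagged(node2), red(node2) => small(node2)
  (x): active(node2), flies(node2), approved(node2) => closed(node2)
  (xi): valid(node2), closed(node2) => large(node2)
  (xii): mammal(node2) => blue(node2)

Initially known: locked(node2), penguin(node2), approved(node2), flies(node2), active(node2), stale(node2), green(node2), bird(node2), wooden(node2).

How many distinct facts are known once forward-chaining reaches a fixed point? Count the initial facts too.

15

Round 1 — (i), (vii), (x), derive open(node2), red(node2), closed(node2).
Round 2 — (viii), derive flagged(node2).
Round 3 — (ix), derive small(node2).
Round 4 — (iii), derive signed(node2).
Closure: {active(node2), approved(node2), bird(node2), closed(node2), flagged(node2), flies(node2), green(node2), locked(node2), open(node2), penguin(node2), red(node2), signed(node2), small(node2), stale(node2), wooden(node2)} — 15 facts.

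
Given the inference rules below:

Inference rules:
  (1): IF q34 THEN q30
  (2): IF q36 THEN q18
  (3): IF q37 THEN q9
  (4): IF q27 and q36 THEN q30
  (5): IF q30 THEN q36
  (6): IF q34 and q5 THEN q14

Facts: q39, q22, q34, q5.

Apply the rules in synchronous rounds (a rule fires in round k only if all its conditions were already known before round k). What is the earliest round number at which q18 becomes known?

Round 1 — (1), (6), derive q30, q14.
Round 2 — (5), derive q36.
Round 3 — (2), derive q18.
q18 first appears in round 3.

3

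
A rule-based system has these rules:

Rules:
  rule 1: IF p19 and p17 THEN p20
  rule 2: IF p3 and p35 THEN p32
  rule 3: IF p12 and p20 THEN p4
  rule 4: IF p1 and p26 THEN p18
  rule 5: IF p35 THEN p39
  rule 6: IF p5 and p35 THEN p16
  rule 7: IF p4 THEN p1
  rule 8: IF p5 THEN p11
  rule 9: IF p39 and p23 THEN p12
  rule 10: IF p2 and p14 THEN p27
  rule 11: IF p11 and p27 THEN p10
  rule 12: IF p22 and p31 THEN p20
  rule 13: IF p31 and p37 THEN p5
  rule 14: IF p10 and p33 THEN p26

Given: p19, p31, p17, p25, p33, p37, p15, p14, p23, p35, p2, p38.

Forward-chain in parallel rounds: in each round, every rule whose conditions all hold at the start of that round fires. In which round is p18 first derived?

5

Round 1: rule 1 [IF p19 and p17 THEN p20]; rule 5 [IF p35 THEN p39]; rule 10 [IF p2 and p14 THEN p27]; rule 13 [IF p31 and p37 THEN p5]. New: p20, p39, p27, p5.
Round 2: rule 6 [IF p5 and p35 THEN p16]; rule 8 [IF p5 THEN p11]; rule 9 [IF p39 and p23 THEN p12]. New: p16, p11, p12.
Round 3: rule 3 [IF p12 and p20 THEN p4]; rule 11 [IF p11 and p27 THEN p10]. New: p4, p10.
Round 4: rule 7 [IF p4 THEN p1]; rule 14 [IF p10 and p33 THEN p26]. New: p1, p26.
Round 5: rule 4 [IF p1 and p26 THEN p18]. New: p18.
p18 first appears in round 5.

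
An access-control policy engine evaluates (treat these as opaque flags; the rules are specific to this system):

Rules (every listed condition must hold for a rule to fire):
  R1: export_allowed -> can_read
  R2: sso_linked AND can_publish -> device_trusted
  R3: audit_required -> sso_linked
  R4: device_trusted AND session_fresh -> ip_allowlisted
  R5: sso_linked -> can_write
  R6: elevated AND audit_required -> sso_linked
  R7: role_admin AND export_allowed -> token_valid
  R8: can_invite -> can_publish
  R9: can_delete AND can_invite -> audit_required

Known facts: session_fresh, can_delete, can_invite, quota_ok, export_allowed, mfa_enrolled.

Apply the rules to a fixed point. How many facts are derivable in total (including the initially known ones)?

13

Round 1 — R1, R8, R9, derive can_read, can_publish, audit_required.
Round 2 — R3, derive sso_linked.
Round 3 — R2, R5, derive device_trusted, can_write.
Round 4 — R4, derive ip_allowlisted.
Closure: {audit_required, can_delete, can_invite, can_publish, can_read, can_write, device_trusted, export_allowed, ip_allowlisted, mfa_enrolled, quota_ok, session_fresh, sso_linked} — 13 facts.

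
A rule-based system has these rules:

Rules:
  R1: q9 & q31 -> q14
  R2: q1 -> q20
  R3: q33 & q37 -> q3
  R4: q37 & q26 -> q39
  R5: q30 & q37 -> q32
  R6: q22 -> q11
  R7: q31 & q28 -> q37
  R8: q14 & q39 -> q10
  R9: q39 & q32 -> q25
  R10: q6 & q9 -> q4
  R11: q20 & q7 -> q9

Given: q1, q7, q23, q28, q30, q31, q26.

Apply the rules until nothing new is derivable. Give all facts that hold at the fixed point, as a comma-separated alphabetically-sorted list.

Round 1: R2 [q1 -> q20]; R7 [q31 & q28 -> q37]. New: q20, q37.
Round 2: R4 [q37 & q26 -> q39]; R5 [q30 & q37 -> q32]; R11 [q20 & q7 -> q9]. New: q39, q32, q9.
Round 3: R1 [q9 & q31 -> q14]; R9 [q39 & q32 -> q25]. New: q14, q25.
Round 4: R8 [q14 & q39 -> q10]. New: q10.

q1, q10, q14, q20, q23, q25, q26, q28, q30, q31, q32, q37, q39, q7, q9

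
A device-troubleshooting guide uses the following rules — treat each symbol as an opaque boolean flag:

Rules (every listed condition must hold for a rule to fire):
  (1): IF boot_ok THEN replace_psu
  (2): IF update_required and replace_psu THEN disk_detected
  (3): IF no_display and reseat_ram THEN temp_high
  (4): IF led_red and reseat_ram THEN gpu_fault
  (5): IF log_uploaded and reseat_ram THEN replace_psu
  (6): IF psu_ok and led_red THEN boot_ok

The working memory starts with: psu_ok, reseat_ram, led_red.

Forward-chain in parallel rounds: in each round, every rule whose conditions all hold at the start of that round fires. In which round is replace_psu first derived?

2

Round 1 — (4), (6), derive gpu_fault, boot_ok.
Round 2 — (1), derive replace_psu.
replace_psu first appears in round 2.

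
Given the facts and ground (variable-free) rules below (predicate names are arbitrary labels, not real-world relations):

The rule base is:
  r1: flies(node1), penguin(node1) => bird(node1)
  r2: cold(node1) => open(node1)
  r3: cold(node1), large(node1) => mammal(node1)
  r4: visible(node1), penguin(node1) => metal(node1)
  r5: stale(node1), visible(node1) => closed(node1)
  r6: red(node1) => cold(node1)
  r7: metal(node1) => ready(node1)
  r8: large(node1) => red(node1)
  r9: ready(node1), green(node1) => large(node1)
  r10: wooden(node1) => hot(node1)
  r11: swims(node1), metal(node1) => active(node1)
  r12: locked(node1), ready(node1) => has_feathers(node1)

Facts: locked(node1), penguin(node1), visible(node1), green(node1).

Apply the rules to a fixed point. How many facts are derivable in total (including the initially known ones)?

12

Round 1: r4 [visible(node1), penguin(node1) => metal(node1)]. Adds metal(node1).
Round 2: r7 [metal(node1) => ready(node1)]. Adds ready(node1).
Round 3: r9 [ready(node1), green(node1) => large(node1)]; r12 [locked(node1), ready(node1) => has_feathers(node1)]. Adds large(node1), has_feathers(node1).
Round 4: r8 [large(node1) => red(node1)]. Adds red(node1).
Round 5: r6 [red(node1) => cold(node1)]. Adds cold(node1).
Round 6: r2 [cold(node1) => open(node1)]; r3 [cold(node1), large(node1) => mammal(node1)]. Adds open(node1), mammal(node1).
Closure: {cold(node1), green(node1), has_feathers(node1), large(node1), locked(node1), mammal(node1), metal(node1), open(node1), penguin(node1), ready(node1), red(node1), visible(node1)} — 12 facts.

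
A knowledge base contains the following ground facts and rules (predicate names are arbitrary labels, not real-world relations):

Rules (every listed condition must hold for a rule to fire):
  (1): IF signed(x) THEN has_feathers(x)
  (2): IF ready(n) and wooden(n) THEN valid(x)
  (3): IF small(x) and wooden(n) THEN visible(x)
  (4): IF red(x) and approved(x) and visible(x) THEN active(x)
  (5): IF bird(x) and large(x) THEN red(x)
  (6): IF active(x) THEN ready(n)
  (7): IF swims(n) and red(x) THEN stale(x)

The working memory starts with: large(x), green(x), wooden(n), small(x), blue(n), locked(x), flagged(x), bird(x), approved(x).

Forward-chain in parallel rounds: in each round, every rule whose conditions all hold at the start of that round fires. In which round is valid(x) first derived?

Round 1: (3) [IF small(x) and wooden(n) THEN visible(x)]; (5) [IF bird(x) and large(x) THEN red(x)]. Adds visible(x), red(x).
Round 2: (4) [IF red(x) and approved(x) and visible(x) THEN active(x)]. Adds active(x).
Round 3: (6) [IF active(x) THEN ready(n)]. Adds ready(n).
Round 4: (2) [IF ready(n) and wooden(n) THEN valid(x)]. Adds valid(x).
valid(x) first appears in round 4.

4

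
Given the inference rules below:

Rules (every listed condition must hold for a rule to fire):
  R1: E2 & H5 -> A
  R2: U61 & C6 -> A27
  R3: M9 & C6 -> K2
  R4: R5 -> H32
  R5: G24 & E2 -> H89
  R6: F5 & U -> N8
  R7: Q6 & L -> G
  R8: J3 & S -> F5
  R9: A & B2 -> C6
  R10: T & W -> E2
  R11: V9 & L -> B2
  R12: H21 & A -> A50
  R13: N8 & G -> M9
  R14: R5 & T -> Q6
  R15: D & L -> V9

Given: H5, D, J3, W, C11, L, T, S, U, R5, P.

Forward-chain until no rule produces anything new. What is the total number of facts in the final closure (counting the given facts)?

23

Round 1: R4 [R5 -> H32]; R8 [J3 & S -> F5]; R10 [T & W -> E2]; R14 [R5 & T -> Q6]; R15 [D & L -> V9]. New: H32, F5, E2, Q6, V9.
Round 2: R1 [E2 & H5 -> A]; R6 [F5 & U -> N8]; R7 [Q6 & L -> G]; R11 [V9 & L -> B2]. New: A, N8, G, B2.
Round 3: R9 [A & B2 -> C6]; R13 [N8 & G -> M9]. New: C6, M9.
Round 4: R3 [M9 & C6 -> K2]. New: K2.
Closure: {A, B2, C11, C6, D, E2, F5, G, H32, H5, J3, K2, L, M9, N8, P, Q6, R5, S, T, U, V9, W} — 23 facts.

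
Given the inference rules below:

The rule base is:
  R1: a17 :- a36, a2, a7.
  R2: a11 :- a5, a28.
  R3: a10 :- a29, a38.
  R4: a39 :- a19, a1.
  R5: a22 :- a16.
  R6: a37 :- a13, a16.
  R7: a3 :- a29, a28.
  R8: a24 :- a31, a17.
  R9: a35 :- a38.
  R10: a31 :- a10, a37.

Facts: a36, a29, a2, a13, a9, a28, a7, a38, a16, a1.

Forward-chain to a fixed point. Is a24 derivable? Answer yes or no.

[1] R1 [a17 :- a36, a2, a7.]; R3 [a10 :- a29, a38.]; R5 [a22 :- a16.]; R6 [a37 :- a13, a16.]; R7 [a3 :- a29, a28.]; R9 [a35 :- a38.]. ⇒ new: a17, a10, a22, a37, a3, a35.
[2] R10 [a31 :- a10, a37.]. ⇒ new: a31.
[3] R8 [a24 :- a31, a17.]. ⇒ new: a24.
a24 appears in round 3, so it is derivable.

yes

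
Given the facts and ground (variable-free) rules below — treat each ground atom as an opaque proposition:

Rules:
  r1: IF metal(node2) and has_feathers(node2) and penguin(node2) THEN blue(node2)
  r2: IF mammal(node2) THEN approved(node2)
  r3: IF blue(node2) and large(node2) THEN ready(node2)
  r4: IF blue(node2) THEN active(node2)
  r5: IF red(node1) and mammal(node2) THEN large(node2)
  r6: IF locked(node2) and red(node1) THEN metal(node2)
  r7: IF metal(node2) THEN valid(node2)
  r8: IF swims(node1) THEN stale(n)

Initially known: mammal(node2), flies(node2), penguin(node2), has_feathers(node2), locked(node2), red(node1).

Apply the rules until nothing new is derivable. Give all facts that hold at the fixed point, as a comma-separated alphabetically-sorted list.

Round 1: r2 [IF mammal(node2) THEN approved(node2)]; r5 [IF red(node1) and mammal(node2) THEN large(node2)]; r6 [IF locked(node2) and red(node1) THEN metal(node2)]. Adds approved(node2), large(node2), metal(node2).
Round 2: r1 [IF metal(node2) and has_feathers(node2) and penguin(node2) THEN blue(node2)]; r7 [IF metal(node2) THEN valid(node2)]. Adds blue(node2), valid(node2).
Round 3: r3 [IF blue(node2) and large(node2) THEN ready(node2)]; r4 [IF blue(node2) THEN active(node2)]. Adds ready(node2), active(node2).

active(node2), approved(node2), blue(node2), flies(node2), has_feathers(node2), large(node2), locked(node2), mammal(node2), metal(node2), penguin(node2), ready(node2), red(node1), valid(node2)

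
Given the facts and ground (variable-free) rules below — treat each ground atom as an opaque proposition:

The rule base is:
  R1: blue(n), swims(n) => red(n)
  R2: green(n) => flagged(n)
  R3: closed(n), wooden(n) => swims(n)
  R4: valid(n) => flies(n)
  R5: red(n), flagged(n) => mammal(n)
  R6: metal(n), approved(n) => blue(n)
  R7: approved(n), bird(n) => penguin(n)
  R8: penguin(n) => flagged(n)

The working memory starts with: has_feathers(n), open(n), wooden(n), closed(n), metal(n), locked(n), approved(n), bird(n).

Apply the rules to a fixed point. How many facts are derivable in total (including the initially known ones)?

Round 1 fires R3, R6, R7, giving swims(n), blue(n), penguin(n).
Round 2 fires R1, R8, giving red(n), flagged(n).
Round 3 fires R5, giving mammal(n).
Closure: {approved(n), bird(n), blue(n), closed(n), flagged(n), has_feathers(n), locked(n), mammal(n), metal(n), open(n), penguin(n), red(n), swims(n), wooden(n)} — 14 facts.

14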